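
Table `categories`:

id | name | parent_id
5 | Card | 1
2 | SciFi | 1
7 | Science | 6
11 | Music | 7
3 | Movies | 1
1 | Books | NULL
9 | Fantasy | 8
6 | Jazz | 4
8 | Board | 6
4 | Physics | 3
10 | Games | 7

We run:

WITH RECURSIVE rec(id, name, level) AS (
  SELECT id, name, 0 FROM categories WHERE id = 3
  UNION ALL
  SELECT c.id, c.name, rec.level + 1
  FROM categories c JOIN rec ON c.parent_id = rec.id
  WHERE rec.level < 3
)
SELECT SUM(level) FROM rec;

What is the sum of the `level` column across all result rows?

Base: id=3 (Movies) at level 0.
Iteration 1: rows with parent_id in {3} -> Physics (id 4, level 1).
Iteration 2: rows with parent_id in {4} -> Jazz (id 6, level 2).
Iteration 3: rows with parent_id in {6} -> Science (id 7, level 3), Board (id 8, level 3).
Iteration 4: level < 3 fails for all current rows; recursion stops.
SUM(level) = 0 + 1 + 2 + 3 + 3 = 9.

9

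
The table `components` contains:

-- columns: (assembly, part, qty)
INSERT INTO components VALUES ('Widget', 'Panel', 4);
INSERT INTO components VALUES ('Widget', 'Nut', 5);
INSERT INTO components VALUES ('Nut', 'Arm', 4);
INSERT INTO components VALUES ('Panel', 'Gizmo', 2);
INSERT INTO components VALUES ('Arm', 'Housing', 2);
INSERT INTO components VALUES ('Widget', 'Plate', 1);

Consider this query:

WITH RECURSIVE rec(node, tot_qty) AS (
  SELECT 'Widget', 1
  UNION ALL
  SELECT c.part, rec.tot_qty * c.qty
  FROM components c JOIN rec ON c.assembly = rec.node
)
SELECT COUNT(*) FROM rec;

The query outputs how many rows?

7

Base: (Widget, tot_qty=1).
Iteration 1: components of {Widget} -> Nut = 1*5 = 5, Panel = 1*4 = 4, Plate = 1*1 = 1.
Iteration 2: components of {Nut,Panel,Plate} -> Arm = 5*4 = 20, Gizmo = 4*2 = 8.
Iteration 3: components of {Arm,Gizmo} -> Housing = 20*2 = 40.
Iteration 4: no further components; recursion stops.
Total rows emitted: 7.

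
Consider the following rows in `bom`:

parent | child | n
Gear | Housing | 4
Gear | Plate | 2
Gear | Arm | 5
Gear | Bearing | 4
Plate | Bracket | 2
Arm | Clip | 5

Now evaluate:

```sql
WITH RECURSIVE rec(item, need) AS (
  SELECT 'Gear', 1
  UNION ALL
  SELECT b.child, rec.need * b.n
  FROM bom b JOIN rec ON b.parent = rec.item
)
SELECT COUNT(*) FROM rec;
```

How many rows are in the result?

7

Base: (Gear, need=1).
Iteration 1: components of {Gear} -> Arm = 1*5 = 5, Bearing = 1*4 = 4, Housing = 1*4 = 4, Plate = 1*2 = 2.
Iteration 2: components of {Arm,Bearing,Housing,Plate} -> Bracket = 2*2 = 4, Clip = 5*5 = 25.
Iteration 3: no further components; recursion stops.
Total rows emitted: 7.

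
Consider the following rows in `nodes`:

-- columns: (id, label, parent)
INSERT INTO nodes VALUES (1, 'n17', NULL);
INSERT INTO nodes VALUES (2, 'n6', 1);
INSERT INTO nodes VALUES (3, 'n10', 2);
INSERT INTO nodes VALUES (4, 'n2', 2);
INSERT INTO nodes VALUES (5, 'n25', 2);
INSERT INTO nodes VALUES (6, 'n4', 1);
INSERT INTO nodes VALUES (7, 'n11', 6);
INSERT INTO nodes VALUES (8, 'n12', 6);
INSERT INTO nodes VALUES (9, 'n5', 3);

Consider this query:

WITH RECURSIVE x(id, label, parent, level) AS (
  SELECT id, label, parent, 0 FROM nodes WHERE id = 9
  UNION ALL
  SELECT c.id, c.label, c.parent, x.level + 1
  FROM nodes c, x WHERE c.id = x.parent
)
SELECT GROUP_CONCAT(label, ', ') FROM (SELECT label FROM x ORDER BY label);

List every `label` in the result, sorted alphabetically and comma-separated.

n10, n17, n5, n6

Base: id=9 (n5), parent=3, level 0.
Iteration 1: join on id=3 -> n10 (id 3, parent=2, level 1).
Iteration 2: join on id=2 -> n6 (id 2, parent=1, level 2).
Iteration 3: join on id=1 -> n17 (id 1, parent=NULL, level 3).
Iteration 4: parent is NULL; no match; recursion stops.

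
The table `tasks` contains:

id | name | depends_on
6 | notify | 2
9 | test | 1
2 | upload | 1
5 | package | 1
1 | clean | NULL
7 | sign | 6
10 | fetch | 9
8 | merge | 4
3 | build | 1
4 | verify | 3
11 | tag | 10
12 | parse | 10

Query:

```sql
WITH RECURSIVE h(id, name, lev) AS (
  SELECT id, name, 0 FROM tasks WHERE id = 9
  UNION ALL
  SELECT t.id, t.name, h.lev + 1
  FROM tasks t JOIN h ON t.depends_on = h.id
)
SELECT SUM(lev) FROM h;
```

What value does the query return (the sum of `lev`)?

Base: id=9 (test) at lev 0.
Iteration 1: rows with depends_on in {9} -> fetch (id 10, lev 1).
Iteration 2: rows with depends_on in {10} -> tag (id 11, lev 2), parse (id 12, lev 2).
Iteration 3: no rows with depends_on in {11,12}; recursion stops.
SUM(lev) = 0 + 1 + 2 + 2 = 5.

5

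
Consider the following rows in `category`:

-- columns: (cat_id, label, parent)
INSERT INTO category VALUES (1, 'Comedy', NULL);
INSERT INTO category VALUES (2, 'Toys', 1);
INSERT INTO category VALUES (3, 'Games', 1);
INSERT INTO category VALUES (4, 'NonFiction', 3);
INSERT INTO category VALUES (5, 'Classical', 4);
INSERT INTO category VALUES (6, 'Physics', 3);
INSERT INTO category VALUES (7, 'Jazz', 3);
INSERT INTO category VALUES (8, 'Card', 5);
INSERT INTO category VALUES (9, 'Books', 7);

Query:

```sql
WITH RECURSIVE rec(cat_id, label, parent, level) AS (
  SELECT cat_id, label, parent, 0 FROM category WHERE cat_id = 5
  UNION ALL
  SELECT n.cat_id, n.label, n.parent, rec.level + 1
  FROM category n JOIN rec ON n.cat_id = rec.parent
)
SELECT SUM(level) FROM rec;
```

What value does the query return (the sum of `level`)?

Base: cat_id=5 (Classical), parent=4, level 0.
Iteration 1: join on cat_id=4 -> NonFiction (id 4, parent=3, level 1).
Iteration 2: join on cat_id=3 -> Games (id 3, parent=1, level 2).
Iteration 3: join on cat_id=1 -> Comedy (id 1, parent=NULL, level 3).
Iteration 4: parent is NULL; no match; recursion stops.
SUM(level) = 0 + 1 + 2 + 3 = 6.

6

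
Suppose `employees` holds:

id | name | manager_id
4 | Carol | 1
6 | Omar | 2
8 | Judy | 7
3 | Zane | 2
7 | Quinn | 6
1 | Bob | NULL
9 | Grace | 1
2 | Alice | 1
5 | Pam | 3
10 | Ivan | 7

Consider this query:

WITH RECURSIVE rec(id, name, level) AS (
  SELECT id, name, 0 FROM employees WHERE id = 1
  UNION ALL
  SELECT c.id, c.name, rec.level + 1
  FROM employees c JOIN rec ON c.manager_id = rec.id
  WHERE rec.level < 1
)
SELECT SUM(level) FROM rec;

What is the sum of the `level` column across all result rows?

Base: id=1 (Bob) at level 0.
Iteration 1: rows with manager_id in {1} -> Alice (id 2, level 1), Carol (id 4, level 1), Grace (id 9, level 1).
Iteration 2: level < 1 fails for all current rows; recursion stops.
SUM(level) = 0 + 1 + 1 + 1 = 3.

3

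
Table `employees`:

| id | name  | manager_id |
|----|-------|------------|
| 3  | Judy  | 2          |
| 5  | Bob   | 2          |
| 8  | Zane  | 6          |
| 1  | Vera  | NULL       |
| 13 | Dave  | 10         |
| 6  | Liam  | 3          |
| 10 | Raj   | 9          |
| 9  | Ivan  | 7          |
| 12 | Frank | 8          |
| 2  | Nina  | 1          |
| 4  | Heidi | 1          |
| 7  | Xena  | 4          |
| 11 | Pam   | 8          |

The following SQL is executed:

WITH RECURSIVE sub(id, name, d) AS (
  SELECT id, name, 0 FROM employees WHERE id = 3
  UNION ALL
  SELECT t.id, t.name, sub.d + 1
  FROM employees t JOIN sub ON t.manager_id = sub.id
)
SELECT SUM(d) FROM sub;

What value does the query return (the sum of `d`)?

9

Base: id=3 (Judy) at d 0.
Iteration 1: rows with manager_id in {3} -> Liam (id 6, d 1).
Iteration 2: rows with manager_id in {6} -> Zane (id 8, d 2).
Iteration 3: rows with manager_id in {8} -> Pam (id 11, d 3), Frank (id 12, d 3).
Iteration 4: no rows with manager_id in {11,12}; recursion stops.
SUM(d) = 0 + 1 + 2 + 3 + 3 = 9.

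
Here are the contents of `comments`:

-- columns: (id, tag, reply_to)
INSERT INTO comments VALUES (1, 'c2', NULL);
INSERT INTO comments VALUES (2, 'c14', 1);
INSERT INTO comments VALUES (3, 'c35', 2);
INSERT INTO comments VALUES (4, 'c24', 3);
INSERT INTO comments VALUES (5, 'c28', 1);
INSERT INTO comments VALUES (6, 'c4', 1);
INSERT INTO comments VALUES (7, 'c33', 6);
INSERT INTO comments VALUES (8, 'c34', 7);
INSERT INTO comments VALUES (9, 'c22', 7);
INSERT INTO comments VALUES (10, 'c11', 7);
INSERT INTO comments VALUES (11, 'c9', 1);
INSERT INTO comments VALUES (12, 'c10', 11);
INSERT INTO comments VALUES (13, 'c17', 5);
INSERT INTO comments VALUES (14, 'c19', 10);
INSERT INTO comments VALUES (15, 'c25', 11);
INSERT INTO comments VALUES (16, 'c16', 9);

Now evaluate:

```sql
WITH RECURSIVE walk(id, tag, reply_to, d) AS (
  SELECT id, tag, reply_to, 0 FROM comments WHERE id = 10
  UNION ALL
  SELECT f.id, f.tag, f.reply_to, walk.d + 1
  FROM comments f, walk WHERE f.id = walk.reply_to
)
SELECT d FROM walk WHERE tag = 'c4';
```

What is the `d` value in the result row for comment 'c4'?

Base: id=10 (c11), reply_to=7, d 0.
Iteration 1: join on id=7 -> c33 (id 7, reply_to=6, d 1).
Iteration 2: join on id=6 -> c4 (id 6, reply_to=1, d 2).
Iteration 3: join on id=1 -> c2 (id 1, reply_to=NULL, d 3).
Iteration 4: reply_to is NULL; no match; recursion stops.

2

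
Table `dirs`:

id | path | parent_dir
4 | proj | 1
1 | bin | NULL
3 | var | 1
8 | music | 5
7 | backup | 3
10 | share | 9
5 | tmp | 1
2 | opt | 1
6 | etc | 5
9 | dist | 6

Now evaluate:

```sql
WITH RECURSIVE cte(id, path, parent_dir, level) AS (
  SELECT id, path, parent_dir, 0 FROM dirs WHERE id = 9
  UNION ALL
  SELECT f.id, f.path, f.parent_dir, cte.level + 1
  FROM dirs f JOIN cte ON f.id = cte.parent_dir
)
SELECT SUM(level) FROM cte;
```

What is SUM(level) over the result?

Base: id=9 (dist), parent_dir=6, level 0.
Iteration 1: join on id=6 -> etc (id 6, parent_dir=5, level 1).
Iteration 2: join on id=5 -> tmp (id 5, parent_dir=1, level 2).
Iteration 3: join on id=1 -> bin (id 1, parent_dir=NULL, level 3).
Iteration 4: parent_dir is NULL; no match; recursion stops.
SUM(level) = 0 + 1 + 2 + 3 = 6.

6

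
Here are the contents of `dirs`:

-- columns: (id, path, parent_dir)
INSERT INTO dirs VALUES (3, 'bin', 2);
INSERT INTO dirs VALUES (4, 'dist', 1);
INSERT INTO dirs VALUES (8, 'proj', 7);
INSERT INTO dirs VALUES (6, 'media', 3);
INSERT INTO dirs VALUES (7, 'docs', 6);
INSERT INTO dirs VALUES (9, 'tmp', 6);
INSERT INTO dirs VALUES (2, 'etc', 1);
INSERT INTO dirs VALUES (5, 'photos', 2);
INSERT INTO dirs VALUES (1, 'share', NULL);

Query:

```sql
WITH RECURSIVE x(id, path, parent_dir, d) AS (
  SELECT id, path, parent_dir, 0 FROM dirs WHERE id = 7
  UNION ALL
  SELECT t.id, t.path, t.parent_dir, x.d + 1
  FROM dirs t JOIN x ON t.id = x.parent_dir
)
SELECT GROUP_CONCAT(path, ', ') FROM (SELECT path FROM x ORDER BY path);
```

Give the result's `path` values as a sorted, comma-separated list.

bin, docs, etc, media, share

Base: id=7 (docs), parent_dir=6, d 0.
Iteration 1: join on id=6 -> media (id 6, parent_dir=3, d 1).
Iteration 2: join on id=3 -> bin (id 3, parent_dir=2, d 2).
Iteration 3: join on id=2 -> etc (id 2, parent_dir=1, d 3).
Iteration 4: join on id=1 -> share (id 1, parent_dir=NULL, d 4).
Iteration 5: parent_dir is NULL; no match; recursion stops.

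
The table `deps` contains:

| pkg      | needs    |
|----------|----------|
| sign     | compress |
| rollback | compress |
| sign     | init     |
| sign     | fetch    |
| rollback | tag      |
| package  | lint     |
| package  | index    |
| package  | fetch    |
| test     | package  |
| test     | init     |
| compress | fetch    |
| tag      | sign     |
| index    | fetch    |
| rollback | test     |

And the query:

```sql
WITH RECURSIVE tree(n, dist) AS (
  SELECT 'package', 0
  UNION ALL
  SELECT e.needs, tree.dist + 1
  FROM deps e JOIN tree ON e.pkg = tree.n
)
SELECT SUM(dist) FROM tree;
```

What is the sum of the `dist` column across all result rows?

Base: (package, dist=0).
Iteration 1: edges from {package} -> (fetch, dist=1), (index, dist=1), (lint, dist=1).
Iteration 2: edges from {fetch,index,lint} -> (fetch, dist=2).
Iteration 3: no outgoing edges from {fetch}; recursion stops.
SUM(dist) = 0 + 1 + 1 + 1 + 2 = 5.

5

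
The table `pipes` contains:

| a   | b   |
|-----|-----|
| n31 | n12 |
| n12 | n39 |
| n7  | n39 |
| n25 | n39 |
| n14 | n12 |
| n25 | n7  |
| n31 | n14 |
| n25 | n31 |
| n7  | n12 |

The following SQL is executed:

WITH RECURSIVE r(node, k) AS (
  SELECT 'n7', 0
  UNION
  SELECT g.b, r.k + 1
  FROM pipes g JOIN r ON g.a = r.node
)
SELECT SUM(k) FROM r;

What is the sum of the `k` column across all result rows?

4

Base: (n7, k=0).
Iteration 1: edges from {n7} -> (n12, k=1), (n39, k=1).
Iteration 2: edges from {n12,n39} -> (n39, k=2).
Iteration 3: no outgoing edges from {n39}; recursion stops.
SUM(k) = 0 + 1 + 1 + 2 = 4.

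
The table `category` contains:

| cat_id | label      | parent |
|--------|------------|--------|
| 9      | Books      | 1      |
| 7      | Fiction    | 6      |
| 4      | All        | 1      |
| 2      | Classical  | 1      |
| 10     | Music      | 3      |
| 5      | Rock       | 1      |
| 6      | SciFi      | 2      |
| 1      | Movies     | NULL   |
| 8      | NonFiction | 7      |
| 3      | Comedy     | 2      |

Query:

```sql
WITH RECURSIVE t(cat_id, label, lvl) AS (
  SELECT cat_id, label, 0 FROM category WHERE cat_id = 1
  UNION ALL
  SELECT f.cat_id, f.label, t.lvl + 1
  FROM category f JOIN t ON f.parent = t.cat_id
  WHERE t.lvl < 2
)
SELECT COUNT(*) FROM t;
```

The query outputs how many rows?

Base: cat_id=1 (Movies) at lvl 0.
Iteration 1: rows with parent in {1} -> Classical (id 2, lvl 1), All (id 4, lvl 1), Rock (id 5, lvl 1), Books (id 9, lvl 1).
Iteration 2: rows with parent in {2,4,5,9} -> Comedy (id 3, lvl 2), SciFi (id 6, lvl 2).
Iteration 3: lvl < 2 fails for all current rows; recursion stops.
Total rows emitted: 7.

7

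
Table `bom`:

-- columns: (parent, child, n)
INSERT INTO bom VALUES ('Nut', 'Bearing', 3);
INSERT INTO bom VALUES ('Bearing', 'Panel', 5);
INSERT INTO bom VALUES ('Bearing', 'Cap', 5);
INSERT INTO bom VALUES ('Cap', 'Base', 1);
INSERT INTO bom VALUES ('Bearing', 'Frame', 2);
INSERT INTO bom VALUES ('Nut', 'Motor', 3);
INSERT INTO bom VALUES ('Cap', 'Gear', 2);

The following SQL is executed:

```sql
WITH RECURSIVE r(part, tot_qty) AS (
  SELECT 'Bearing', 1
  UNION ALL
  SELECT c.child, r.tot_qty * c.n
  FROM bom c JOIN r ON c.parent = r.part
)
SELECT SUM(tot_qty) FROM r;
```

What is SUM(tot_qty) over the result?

Base: (Bearing, tot_qty=1).
Iteration 1: components of {Bearing} -> Cap = 1*5 = 5, Frame = 1*2 = 2, Panel = 1*5 = 5.
Iteration 2: components of {Cap,Frame,Panel} -> Base = 5*1 = 5, Gear = 5*2 = 10.
Iteration 3: no further components; recursion stops.
SUM(tot_qty) = 1 + 5 + 5 + 2 + 5 + 10 = 28.

28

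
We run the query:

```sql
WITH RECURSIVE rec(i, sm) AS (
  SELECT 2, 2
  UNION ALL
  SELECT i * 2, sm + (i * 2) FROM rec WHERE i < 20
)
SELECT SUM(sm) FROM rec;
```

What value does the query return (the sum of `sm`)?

Base: i=2, sm=2.
Iteration 1: 2 < 20 holds -> i = 2 * 2 = 4, sm = 2 + 4 = 6.
Iteration 2: 4 < 20 holds -> i = 4 * 2 = 8, sm = 6 + 8 = 14.
Iteration 3: 8 < 20 holds -> i = 8 * 2 = 16, sm = 14 + 16 = 30.
Iteration 4: 16 < 20 holds -> i = 16 * 2 = 32, sm = 30 + 32 = 62.
Iteration 5: 32 < 20 fails; recursion stops.
SUM(sm) = 2 + 6 + 14 + 30 + 62 = 114.

114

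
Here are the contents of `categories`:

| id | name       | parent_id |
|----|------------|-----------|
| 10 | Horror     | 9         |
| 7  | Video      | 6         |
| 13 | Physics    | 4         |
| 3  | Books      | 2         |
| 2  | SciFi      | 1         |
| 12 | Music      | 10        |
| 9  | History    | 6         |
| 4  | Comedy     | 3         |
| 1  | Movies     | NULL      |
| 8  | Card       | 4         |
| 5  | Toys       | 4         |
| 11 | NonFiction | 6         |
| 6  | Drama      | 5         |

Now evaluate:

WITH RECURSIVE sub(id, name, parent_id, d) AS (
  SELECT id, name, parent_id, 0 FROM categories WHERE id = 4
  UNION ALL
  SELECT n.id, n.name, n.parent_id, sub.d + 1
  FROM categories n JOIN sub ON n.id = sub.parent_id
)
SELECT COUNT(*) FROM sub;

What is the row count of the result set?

Base: id=4 (Comedy), parent_id=3, d 0.
Iteration 1: join on id=3 -> Books (id 3, parent_id=2, d 1).
Iteration 2: join on id=2 -> SciFi (id 2, parent_id=1, d 2).
Iteration 3: join on id=1 -> Movies (id 1, parent_id=NULL, d 3).
Iteration 4: parent_id is NULL; no match; recursion stops.
Total rows emitted: 4.

4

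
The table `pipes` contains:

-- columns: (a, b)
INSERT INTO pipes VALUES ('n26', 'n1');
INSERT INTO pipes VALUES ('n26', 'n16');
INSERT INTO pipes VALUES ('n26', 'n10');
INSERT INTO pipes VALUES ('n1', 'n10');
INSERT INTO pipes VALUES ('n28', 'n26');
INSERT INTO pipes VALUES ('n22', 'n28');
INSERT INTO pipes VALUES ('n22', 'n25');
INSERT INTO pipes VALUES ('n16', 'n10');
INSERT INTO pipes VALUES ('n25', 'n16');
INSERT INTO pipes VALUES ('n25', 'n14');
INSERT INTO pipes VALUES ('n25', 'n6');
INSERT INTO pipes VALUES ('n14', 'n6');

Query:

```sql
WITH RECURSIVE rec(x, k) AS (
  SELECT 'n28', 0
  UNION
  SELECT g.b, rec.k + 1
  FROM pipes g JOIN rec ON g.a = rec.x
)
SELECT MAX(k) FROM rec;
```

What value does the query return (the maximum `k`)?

3

Base: (n28, k=0).
Iteration 1: edges from {n28} -> (n26, k=1).
Iteration 2: edges from {n26} -> (n1, k=2), (n10, k=2), (n16, k=2).
Iteration 3: edges from {n1,n10,n16} -> (n10, k=3). [UNION drops 1 duplicate row(s)]
Iteration 4: no outgoing edges from {n10}; recursion stops.
k values: 0, 1, 2, 2, 2, 3; the maximum is 3.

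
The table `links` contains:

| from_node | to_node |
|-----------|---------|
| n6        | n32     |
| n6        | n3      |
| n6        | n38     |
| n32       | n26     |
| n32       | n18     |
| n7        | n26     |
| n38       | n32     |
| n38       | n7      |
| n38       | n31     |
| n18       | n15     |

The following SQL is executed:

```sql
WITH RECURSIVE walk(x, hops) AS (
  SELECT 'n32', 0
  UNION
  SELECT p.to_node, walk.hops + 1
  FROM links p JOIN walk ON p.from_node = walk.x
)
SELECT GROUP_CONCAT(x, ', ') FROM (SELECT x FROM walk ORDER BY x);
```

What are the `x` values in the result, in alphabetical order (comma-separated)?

n15, n18, n26, n32

Base: (n32, hops=0).
Iteration 1: edges from {n32} -> (n18, hops=1), (n26, hops=1).
Iteration 2: edges from {n18,n26} -> (n15, hops=2).
Iteration 3: no outgoing edges from {n15}; recursion stops.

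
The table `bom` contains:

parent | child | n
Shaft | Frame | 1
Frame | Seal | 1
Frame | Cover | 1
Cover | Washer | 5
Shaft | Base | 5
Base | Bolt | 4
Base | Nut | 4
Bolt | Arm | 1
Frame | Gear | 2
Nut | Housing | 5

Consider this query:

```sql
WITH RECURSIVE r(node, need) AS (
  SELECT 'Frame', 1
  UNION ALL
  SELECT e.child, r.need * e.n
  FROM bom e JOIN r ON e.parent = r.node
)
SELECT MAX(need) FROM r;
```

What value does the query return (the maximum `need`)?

5

Base: (Frame, need=1).
Iteration 1: components of {Frame} -> Cover = 1*1 = 1, Gear = 1*2 = 2, Seal = 1*1 = 1.
Iteration 2: components of {Cover,Gear,Seal} -> Washer = 1*5 = 5.
Iteration 3: no further components; recursion stops.
need values: 1, 1, 1, 2, 5; the maximum is 5.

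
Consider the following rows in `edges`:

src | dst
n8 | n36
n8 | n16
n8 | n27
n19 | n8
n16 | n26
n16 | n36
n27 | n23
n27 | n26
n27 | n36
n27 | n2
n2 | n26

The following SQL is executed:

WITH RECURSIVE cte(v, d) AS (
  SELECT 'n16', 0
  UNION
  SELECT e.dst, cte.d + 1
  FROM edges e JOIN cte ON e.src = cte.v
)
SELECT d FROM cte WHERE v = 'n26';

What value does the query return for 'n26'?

1

Base: (n16, d=0).
Iteration 1: edges from {n16} -> (n26, d=1), (n36, d=1).
Iteration 2: no outgoing edges from {n26,n36}; recursion stops.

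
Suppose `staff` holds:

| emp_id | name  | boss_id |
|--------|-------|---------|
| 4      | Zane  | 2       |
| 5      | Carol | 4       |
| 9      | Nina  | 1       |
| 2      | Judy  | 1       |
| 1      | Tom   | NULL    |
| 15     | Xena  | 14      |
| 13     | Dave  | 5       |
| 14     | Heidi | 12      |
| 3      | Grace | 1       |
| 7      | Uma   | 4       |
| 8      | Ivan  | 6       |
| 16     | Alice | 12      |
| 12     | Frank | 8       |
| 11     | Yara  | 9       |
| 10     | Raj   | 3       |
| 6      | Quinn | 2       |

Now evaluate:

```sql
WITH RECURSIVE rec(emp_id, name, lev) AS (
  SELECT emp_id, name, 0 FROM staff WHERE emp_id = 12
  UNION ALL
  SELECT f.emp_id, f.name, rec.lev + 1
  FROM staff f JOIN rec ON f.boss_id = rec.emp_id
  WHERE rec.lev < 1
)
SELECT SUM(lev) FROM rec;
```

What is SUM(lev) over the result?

2

Base: emp_id=12 (Frank) at lev 0.
Iteration 1: rows with boss_id in {12} -> Heidi (id 14, lev 1), Alice (id 16, lev 1).
Iteration 2: lev < 1 fails for all current rows; recursion stops.
SUM(lev) = 0 + 1 + 1 = 2.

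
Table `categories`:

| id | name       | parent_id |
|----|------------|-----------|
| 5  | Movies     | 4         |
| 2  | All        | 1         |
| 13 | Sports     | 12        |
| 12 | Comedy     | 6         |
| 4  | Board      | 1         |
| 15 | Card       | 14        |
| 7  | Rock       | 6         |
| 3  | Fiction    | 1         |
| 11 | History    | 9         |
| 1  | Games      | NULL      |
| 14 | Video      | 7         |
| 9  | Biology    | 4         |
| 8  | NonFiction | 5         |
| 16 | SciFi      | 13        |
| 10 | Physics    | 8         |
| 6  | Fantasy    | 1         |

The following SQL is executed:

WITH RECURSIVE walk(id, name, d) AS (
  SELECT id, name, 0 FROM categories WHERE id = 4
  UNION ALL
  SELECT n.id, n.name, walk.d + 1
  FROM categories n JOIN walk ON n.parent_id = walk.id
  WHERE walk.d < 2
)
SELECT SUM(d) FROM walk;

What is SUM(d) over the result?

6

Base: id=4 (Board) at d 0.
Iteration 1: rows with parent_id in {4} -> Movies (id 5, d 1), Biology (id 9, d 1).
Iteration 2: rows with parent_id in {5,9} -> NonFiction (id 8, d 2), History (id 11, d 2).
Iteration 3: d < 2 fails for all current rows; recursion stops.
SUM(d) = 0 + 1 + 1 + 2 + 2 = 6.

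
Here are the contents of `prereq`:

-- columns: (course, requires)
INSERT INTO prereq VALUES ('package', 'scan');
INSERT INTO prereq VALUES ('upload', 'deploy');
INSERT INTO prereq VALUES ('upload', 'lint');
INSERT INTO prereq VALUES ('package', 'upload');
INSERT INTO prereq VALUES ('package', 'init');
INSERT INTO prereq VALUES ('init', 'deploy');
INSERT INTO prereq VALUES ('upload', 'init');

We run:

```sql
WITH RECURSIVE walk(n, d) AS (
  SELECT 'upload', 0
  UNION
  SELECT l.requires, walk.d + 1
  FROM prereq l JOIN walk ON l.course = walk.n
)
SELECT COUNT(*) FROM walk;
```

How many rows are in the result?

Base: (upload, d=0).
Iteration 1: edges from {upload} -> (deploy, d=1), (init, d=1), (lint, d=1).
Iteration 2: edges from {deploy,init,lint} -> (deploy, d=2).
Iteration 3: no outgoing edges from {deploy}; recursion stops.
Total rows emitted: 5.

5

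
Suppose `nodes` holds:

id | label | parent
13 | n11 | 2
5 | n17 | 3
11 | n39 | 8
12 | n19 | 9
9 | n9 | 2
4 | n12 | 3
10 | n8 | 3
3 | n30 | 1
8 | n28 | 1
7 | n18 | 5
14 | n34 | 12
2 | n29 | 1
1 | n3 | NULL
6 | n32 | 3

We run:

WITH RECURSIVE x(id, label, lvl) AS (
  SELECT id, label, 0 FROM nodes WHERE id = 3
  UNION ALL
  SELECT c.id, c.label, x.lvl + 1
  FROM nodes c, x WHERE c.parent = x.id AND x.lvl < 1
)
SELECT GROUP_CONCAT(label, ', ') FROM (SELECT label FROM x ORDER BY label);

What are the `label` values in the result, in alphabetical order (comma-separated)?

Base: id=3 (n30) at lvl 0.
Iteration 1: rows with parent in {3} -> n12 (id 4, lvl 1), n17 (id 5, lvl 1), n32 (id 6, lvl 1), n8 (id 10, lvl 1).
Iteration 2: lvl < 1 fails for all current rows; recursion stops.

n12, n17, n30, n32, n8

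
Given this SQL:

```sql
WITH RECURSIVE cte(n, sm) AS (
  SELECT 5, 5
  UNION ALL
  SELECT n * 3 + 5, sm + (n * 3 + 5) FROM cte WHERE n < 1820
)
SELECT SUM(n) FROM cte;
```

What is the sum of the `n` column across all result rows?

2715

Base: n=5, sm=5.
Iteration 1: 5 < 1820 holds -> n = 5 * 3 + 5 = 20, sm = 5 + 20 = 25.
Iteration 2: 20 < 1820 holds -> n = 20 * 3 + 5 = 65, sm = 25 + 65 = 90.
Iteration 3: 65 < 1820 holds -> n = 65 * 3 + 5 = 200, sm = 90 + 200 = 290.
Iteration 4: 200 < 1820 holds -> n = 200 * 3 + 5 = 605, sm = 290 + 605 = 895.
Iteration 5: 605 < 1820 holds -> n = 605 * 3 + 5 = 1820, sm = 895 + 1820 = 2715.
Iteration 6: 1820 < 1820 fails; recursion stops.
SUM(n) = 5 + 20 + 65 + 200 + 605 + 1820 = 2715.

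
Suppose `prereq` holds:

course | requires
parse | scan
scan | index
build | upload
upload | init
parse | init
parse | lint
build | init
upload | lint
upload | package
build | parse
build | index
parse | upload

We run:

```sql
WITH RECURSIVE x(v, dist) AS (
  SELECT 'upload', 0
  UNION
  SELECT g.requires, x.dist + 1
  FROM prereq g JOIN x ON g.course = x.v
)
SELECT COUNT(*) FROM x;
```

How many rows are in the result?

Base: (upload, dist=0).
Iteration 1: edges from {upload} -> (init, dist=1), (lint, dist=1), (package, dist=1).
Iteration 2: no outgoing edges from {init,lint,package}; recursion stops.
Total rows emitted: 4.

4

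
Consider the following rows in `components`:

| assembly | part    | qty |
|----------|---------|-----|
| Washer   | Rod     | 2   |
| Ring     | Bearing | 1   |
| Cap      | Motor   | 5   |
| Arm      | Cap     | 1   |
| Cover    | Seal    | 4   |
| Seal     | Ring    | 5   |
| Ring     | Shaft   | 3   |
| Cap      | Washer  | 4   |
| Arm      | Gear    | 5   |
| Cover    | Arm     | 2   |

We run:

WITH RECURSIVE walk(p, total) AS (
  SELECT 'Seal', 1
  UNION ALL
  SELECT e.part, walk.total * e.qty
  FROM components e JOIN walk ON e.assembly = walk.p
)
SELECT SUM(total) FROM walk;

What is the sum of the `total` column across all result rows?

Base: (Seal, total=1).
Iteration 1: components of {Seal} -> Ring = 1*5 = 5.
Iteration 2: components of {Ring} -> Bearing = 5*1 = 5, Shaft = 5*3 = 15.
Iteration 3: no further components; recursion stops.
SUM(total) = 1 + 5 + 5 + 15 = 26.

26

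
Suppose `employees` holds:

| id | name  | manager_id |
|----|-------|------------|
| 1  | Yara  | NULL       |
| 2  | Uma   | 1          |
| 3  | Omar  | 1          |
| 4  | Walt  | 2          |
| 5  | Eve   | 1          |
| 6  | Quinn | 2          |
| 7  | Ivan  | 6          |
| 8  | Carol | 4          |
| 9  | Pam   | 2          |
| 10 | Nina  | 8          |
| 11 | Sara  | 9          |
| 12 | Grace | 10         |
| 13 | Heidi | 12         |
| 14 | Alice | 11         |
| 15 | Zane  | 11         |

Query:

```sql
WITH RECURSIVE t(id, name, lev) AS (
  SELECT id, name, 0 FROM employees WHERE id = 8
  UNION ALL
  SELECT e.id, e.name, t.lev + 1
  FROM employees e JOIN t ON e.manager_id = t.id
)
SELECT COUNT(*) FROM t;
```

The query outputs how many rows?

4

Base: id=8 (Carol) at lev 0.
Iteration 1: rows with manager_id in {8} -> Nina (id 10, lev 1).
Iteration 2: rows with manager_id in {10} -> Grace (id 12, lev 2).
Iteration 3: rows with manager_id in {12} -> Heidi (id 13, lev 3).
Iteration 4: no rows with manager_id in {13}; recursion stops.
Total rows emitted: 4.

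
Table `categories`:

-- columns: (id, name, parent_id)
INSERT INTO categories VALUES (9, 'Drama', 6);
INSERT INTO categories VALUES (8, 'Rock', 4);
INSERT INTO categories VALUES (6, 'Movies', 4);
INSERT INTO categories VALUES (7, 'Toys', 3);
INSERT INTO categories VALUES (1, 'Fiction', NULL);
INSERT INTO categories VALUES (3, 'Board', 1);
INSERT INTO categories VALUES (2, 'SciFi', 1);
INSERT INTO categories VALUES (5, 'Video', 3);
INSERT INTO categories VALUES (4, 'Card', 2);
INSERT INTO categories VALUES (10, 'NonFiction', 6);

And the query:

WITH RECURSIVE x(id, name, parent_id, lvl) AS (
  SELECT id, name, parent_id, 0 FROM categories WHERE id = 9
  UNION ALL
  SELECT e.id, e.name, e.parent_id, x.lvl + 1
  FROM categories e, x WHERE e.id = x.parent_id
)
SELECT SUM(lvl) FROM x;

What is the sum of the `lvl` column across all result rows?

Base: id=9 (Drama), parent_id=6, lvl 0.
Iteration 1: join on id=6 -> Movies (id 6, parent_id=4, lvl 1).
Iteration 2: join on id=4 -> Card (id 4, parent_id=2, lvl 2).
Iteration 3: join on id=2 -> SciFi (id 2, parent_id=1, lvl 3).
Iteration 4: join on id=1 -> Fiction (id 1, parent_id=NULL, lvl 4).
Iteration 5: parent_id is NULL; no match; recursion stops.
SUM(lvl) = 0 + 1 + 2 + 3 + 4 = 10.

10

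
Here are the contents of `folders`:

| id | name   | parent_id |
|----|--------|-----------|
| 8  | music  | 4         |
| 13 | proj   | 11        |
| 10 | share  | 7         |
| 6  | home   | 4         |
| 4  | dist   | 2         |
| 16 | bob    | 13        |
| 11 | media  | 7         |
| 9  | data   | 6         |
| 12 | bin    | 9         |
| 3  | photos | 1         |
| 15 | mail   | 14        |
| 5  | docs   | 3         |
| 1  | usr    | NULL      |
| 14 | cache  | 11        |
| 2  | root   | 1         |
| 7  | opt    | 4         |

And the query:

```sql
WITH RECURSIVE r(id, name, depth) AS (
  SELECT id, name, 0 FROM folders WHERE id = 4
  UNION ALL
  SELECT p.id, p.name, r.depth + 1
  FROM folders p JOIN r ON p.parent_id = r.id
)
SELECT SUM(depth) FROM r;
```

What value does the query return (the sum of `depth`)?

Base: id=4 (dist) at depth 0.
Iteration 1: rows with parent_id in {4} -> home (id 6, depth 1), opt (id 7, depth 1), music (id 8, depth 1).
Iteration 2: rows with parent_id in {6,7,8} -> data (id 9, depth 2), share (id 10, depth 2), media (id 11, depth 2).
Iteration 3: rows with parent_id in {9,10,11} -> bin (id 12, depth 3), proj (id 13, depth 3), cache (id 14, depth 3).
Iteration 4: rows with parent_id in {12,13,14} -> mail (id 15, depth 4), bob (id 16, depth 4).
Iteration 5: no rows with parent_id in {15,16}; recursion stops.
SUM(depth) = 0 + 1 + 1 + 1 + 2 + 2 + 2 + 3 + 3 + 3 + 4 + 4 = 26.

26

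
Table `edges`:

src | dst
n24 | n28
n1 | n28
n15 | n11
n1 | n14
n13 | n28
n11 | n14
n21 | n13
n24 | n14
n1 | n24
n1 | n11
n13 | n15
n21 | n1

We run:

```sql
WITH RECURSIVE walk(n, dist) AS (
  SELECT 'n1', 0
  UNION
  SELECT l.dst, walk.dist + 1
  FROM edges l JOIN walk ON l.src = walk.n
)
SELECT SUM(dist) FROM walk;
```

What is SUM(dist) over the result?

8

Base: (n1, dist=0).
Iteration 1: edges from {n1} -> (n11, dist=1), (n14, dist=1), (n24, dist=1), (n28, dist=1).
Iteration 2: edges from {n11,n14,n24,n28} -> (n14, dist=2), (n28, dist=2). [UNION drops 1 duplicate row(s)]
Iteration 3: no outgoing edges from {n14,n28}; recursion stops.
SUM(dist) = 0 + 1 + 1 + 1 + 1 + 2 + 2 = 8.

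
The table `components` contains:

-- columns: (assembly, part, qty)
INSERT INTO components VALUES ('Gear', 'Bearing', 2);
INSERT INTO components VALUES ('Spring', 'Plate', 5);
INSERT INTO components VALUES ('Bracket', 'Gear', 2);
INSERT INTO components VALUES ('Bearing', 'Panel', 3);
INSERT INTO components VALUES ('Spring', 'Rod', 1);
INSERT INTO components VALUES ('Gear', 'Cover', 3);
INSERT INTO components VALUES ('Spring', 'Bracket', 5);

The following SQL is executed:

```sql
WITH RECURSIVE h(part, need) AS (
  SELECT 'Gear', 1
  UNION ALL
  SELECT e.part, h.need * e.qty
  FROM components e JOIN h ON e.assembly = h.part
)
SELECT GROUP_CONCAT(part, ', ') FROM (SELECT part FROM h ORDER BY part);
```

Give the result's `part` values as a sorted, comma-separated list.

Bearing, Cover, Gear, Panel

Base: (Gear, need=1).
Iteration 1: components of {Gear} -> Bearing = 1*2 = 2, Cover = 1*3 = 3.
Iteration 2: components of {Bearing,Cover} -> Panel = 2*3 = 6.
Iteration 3: no further components; recursion stops.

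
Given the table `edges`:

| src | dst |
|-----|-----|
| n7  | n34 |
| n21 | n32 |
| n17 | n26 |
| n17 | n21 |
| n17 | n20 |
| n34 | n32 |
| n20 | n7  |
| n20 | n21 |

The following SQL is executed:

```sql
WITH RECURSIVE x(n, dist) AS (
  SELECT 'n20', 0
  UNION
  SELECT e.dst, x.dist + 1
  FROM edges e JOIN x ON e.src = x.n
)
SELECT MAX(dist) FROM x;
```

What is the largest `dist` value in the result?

3

Base: (n20, dist=0).
Iteration 1: edges from {n20} -> (n21, dist=1), (n7, dist=1).
Iteration 2: edges from {n21,n7} -> (n32, dist=2), (n34, dist=2).
Iteration 3: edges from {n32,n34} -> (n32, dist=3).
Iteration 4: no outgoing edges from {n32}; recursion stops.
dist values: 0, 1, 1, 2, 2, 3; the maximum is 3.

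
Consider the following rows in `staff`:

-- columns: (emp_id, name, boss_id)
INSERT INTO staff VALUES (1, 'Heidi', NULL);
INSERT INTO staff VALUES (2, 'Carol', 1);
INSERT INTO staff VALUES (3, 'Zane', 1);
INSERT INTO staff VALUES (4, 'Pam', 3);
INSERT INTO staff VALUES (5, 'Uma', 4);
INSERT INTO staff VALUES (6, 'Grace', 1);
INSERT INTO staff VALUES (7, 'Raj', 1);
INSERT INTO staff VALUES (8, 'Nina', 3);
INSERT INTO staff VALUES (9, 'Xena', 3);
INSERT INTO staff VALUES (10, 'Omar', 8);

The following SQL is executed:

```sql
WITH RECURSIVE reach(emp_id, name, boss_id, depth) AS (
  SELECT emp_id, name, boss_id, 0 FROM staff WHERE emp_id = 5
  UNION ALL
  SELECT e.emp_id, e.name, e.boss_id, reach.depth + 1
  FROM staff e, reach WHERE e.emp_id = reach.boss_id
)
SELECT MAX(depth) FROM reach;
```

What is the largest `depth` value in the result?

Base: emp_id=5 (Uma), boss_id=4, depth 0.
Iteration 1: join on emp_id=4 -> Pam (id 4, boss_id=3, depth 1).
Iteration 2: join on emp_id=3 -> Zane (id 3, boss_id=1, depth 2).
Iteration 3: join on emp_id=1 -> Heidi (id 1, boss_id=NULL, depth 3).
Iteration 4: boss_id is NULL; no match; recursion stops.
depth values: 0, 1, 2, 3; the maximum is 3.

3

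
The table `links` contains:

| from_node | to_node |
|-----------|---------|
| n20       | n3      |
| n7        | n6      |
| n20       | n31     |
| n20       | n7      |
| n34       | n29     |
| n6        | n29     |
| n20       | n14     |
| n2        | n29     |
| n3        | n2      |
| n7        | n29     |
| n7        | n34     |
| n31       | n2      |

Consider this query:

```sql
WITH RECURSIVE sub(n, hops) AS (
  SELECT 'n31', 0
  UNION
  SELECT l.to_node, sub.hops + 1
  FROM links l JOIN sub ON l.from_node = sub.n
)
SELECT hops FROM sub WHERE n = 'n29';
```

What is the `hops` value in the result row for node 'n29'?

2

Base: (n31, hops=0).
Iteration 1: edges from {n31} -> (n2, hops=1).
Iteration 2: edges from {n2} -> (n29, hops=2).
Iteration 3: no outgoing edges from {n29}; recursion stops.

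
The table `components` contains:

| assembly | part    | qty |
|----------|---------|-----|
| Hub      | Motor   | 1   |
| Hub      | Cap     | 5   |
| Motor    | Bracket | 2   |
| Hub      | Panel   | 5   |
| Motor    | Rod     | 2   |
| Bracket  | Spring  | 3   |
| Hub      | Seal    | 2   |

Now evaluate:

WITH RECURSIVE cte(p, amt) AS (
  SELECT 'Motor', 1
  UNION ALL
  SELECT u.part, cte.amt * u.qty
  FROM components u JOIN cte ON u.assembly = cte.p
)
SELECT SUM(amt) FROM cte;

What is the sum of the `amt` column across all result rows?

11

Base: (Motor, amt=1).
Iteration 1: components of {Motor} -> Bracket = 1*2 = 2, Rod = 1*2 = 2.
Iteration 2: components of {Bracket,Rod} -> Spring = 2*3 = 6.
Iteration 3: no further components; recursion stops.
SUM(amt) = 1 + 2 + 2 + 6 = 11.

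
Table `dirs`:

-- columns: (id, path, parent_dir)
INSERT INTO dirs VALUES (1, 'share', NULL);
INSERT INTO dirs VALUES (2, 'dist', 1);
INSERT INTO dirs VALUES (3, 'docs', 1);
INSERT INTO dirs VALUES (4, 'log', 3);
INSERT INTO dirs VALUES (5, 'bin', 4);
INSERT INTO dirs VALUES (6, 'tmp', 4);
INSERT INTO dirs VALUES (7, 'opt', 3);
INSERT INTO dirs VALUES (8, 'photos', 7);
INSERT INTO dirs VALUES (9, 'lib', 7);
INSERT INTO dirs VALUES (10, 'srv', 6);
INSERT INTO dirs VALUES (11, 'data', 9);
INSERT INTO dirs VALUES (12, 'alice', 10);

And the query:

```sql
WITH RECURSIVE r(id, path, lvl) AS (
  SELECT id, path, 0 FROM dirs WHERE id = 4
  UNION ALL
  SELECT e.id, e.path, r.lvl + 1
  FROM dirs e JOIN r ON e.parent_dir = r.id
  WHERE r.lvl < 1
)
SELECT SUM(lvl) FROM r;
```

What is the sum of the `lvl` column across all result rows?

Base: id=4 (log) at lvl 0.
Iteration 1: rows with parent_dir in {4} -> bin (id 5, lvl 1), tmp (id 6, lvl 1).
Iteration 2: lvl < 1 fails for all current rows; recursion stops.
SUM(lvl) = 0 + 1 + 1 = 2.

2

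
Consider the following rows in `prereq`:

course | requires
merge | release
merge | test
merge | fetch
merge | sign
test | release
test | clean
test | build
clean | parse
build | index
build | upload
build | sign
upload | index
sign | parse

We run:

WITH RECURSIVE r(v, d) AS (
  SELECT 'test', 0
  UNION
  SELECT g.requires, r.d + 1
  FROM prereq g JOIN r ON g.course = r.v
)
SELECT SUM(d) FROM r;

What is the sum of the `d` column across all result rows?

Base: (test, d=0).
Iteration 1: edges from {test} -> (build, d=1), (clean, d=1), (release, d=1).
Iteration 2: edges from {build,clean,release} -> (index, d=2), (parse, d=2), (sign, d=2), (upload, d=2).
Iteration 3: edges from {index,parse,sign,upload} -> (index, d=3), (parse, d=3).
Iteration 4: no outgoing edges from {index,parse}; recursion stops.
SUM(d) = 0 + 1 + 1 + 1 + 2 + 2 + 2 + 2 + 3 + 3 = 17.

17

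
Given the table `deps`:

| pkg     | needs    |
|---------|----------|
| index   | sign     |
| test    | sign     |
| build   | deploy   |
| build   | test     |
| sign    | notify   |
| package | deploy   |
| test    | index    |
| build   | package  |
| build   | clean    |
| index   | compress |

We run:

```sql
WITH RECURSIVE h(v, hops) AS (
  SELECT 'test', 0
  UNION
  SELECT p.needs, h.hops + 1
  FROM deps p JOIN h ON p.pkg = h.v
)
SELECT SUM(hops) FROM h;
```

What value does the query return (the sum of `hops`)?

11

Base: (test, hops=0).
Iteration 1: edges from {test} -> (index, hops=1), (sign, hops=1).
Iteration 2: edges from {index,sign} -> (compress, hops=2), (notify, hops=2), (sign, hops=2).
Iteration 3: edges from {compress,notify,sign} -> (notify, hops=3).
Iteration 4: no outgoing edges from {notify}; recursion stops.
SUM(hops) = 0 + 1 + 1 + 2 + 2 + 2 + 3 = 11.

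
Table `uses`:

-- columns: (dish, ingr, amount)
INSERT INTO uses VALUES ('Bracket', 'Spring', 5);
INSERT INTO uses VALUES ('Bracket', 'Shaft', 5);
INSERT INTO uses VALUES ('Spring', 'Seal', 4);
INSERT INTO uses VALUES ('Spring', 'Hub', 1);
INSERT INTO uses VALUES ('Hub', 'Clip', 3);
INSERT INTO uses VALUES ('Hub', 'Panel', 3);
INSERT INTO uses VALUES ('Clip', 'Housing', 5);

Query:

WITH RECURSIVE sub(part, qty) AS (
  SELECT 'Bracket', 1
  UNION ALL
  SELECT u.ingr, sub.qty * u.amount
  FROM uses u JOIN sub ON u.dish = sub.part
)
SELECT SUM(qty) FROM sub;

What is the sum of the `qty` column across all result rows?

141

Base: (Bracket, qty=1).
Iteration 1: components of {Bracket} -> Shaft = 1*5 = 5, Spring = 1*5 = 5.
Iteration 2: components of {Shaft,Spring} -> Hub = 5*1 = 5, Seal = 5*4 = 20.
Iteration 3: components of {Hub,Seal} -> Clip = 5*3 = 15, Panel = 5*3 = 15.
Iteration 4: components of {Clip,Panel} -> Housing = 15*5 = 75.
Iteration 5: no further components; recursion stops.
SUM(qty) = 1 + 5 + 5 + 20 + 5 + 15 + 15 + 75 = 141.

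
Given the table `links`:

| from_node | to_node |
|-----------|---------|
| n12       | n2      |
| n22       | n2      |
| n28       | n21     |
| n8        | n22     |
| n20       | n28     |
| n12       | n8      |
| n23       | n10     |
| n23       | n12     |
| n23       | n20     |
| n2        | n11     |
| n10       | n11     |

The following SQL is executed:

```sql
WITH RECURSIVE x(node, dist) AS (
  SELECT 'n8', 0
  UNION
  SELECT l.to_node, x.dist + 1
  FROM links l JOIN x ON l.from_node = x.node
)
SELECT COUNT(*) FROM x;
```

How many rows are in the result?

Base: (n8, dist=0).
Iteration 1: edges from {n8} -> (n22, dist=1).
Iteration 2: edges from {n22} -> (n2, dist=2).
Iteration 3: edges from {n2} -> (n11, dist=3).
Iteration 4: no outgoing edges from {n11}; recursion stops.
Total rows emitted: 4.

4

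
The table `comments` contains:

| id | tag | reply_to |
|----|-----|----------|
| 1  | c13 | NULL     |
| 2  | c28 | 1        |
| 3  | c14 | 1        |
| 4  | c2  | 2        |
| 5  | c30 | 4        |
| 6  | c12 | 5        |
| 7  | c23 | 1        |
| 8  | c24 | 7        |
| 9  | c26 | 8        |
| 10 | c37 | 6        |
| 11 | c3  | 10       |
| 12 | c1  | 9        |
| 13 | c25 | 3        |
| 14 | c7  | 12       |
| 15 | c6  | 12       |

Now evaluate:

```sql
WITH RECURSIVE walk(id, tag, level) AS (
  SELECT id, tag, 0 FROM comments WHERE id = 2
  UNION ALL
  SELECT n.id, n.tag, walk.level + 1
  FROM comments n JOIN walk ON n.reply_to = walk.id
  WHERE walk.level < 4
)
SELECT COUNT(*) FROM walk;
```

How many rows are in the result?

5

Base: id=2 (c28) at level 0.
Iteration 1: rows with reply_to in {2} -> c2 (id 4, level 1).
Iteration 2: rows with reply_to in {4} -> c30 (id 5, level 2).
Iteration 3: rows with reply_to in {5} -> c12 (id 6, level 3).
Iteration 4: rows with reply_to in {6} -> c37 (id 10, level 4).
Iteration 5: level < 4 fails for all current rows; recursion stops.
Total rows emitted: 5.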